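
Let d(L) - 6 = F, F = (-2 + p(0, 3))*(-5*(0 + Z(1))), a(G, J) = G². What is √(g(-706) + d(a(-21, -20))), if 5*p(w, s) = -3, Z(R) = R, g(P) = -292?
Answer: I*√273 ≈ 16.523*I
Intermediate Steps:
p(w, s) = -⅗ (p(w, s) = (⅕)*(-3) = -⅗)
F = 13 (F = (-2 - ⅗)*(-5*(0 + 1)) = -(-13) = -13/5*(-5) = 13)
d(L) = 19 (d(L) = 6 + 13 = 19)
√(g(-706) + d(a(-21, -20))) = √(-292 + 19) = √(-273) = I*√273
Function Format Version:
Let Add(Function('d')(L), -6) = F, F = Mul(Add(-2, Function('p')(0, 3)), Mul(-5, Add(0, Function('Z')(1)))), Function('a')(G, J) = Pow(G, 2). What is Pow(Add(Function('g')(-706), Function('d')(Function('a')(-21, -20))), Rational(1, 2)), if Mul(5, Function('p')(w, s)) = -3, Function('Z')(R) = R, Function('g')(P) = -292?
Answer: Mul(I, Pow(273, Rational(1, 2))) ≈ Mul(16.523, I)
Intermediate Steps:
Function('p')(w, s) = Rational(-3, 5) (Function('p')(w, s) = Mul(Rational(1, 5), -3) = Rational(-3, 5))
F = 13 (F = Mul(Add(-2, Rational(-3, 5)), Mul(-5, Add(0, 1))) = Mul(Rational(-13, 5), Mul(-5, 1)) = Mul(Rational(-13, 5), -5) = 13)
Function('d')(L) = 19 (Function('d')(L) = Add(6, 13) = 19)
Pow(Add(Function('g')(-706), Function('d')(Function('a')(-21, -20))), Rational(1, 2)) = Pow(Add(-292, 19), Rational(1, 2)) = Pow(-273, Rational(1, 2)) = Mul(I, Pow(273, Rational(1, 2)))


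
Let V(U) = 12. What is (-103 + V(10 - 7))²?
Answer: 8281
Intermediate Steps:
(-103 + V(10 - 7))² = (-103 + 12)² = (-91)² = 8281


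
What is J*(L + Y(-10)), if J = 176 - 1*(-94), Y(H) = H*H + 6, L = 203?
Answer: 83430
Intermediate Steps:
Y(H) = 6 + H² (Y(H) = H² + 6 = 6 + H²)
J = 270 (J = 176 + 94 = 270)
J*(L + Y(-10)) = 270*(203 + (6 + (-10)²)) = 270*(203 + (6 + 100)) = 270*(203 + 106) = 270*309 = 83430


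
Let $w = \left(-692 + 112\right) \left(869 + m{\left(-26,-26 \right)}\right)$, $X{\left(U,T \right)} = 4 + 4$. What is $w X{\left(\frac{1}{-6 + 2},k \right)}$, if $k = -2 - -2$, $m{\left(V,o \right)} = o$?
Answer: $-3911520$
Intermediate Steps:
$k = 0$ ($k = -2 + 2 = 0$)
$X{\left(U,T \right)} = 8$
$w = -488940$ ($w = \left(-692 + 112\right) \left(869 - 26\right) = \left(-580\right) 843 = -488940$)
$w X{\left(\frac{1}{-6 + 2},k \right)} = \left(-488940\right) 8 = -3911520$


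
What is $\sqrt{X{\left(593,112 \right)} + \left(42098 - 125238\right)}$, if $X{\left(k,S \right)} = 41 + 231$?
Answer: $2 i \sqrt{20717} \approx 287.87 i$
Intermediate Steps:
$X{\left(k,S \right)} = 272$
$\sqrt{X{\left(593,112 \right)} + \left(42098 - 125238\right)} = \sqrt{272 + \left(42098 - 125238\right)} = \sqrt{272 - 83140} = \sqrt{-82868} = 2 i \sqrt{20717}$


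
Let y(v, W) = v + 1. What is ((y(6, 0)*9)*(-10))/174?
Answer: -105/29 ≈ -3.6207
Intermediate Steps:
y(v, W) = 1 + v
((y(6, 0)*9)*(-10))/174 = (((1 + 6)*9)*(-10))/174 = ((7*9)*(-10))*(1/174) = (63*(-10))*(1/174) = -630*1/174 = -105/29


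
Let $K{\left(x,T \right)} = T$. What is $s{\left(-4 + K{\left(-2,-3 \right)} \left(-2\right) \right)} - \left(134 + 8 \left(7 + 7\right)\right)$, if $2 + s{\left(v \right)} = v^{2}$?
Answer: $-244$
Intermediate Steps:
$s{\left(v \right)} = -2 + v^{2}$
$s{\left(-4 + K{\left(-2,-3 \right)} \left(-2\right) \right)} - \left(134 + 8 \left(7 + 7\right)\right) = \left(-2 + \left(-4 - -6\right)^{2}\right) - \left(134 + 8 \left(7 + 7\right)\right) = \left(-2 + \left(-4 + 6\right)^{2}\right) - \left(134 + 8 \cdot 14\right) = \left(-2 + 2^{2}\right) - 246 = \left(-2 + 4\right) - 246 = 2 - 246 = -244$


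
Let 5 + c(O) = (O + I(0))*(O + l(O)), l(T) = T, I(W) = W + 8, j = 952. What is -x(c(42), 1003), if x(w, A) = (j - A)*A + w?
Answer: 46958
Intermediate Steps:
I(W) = 8 + W
c(O) = -5 + 2*O*(8 + O) (c(O) = -5 + (O + (8 + 0))*(O + O) = -5 + (O + 8)*(2*O) = -5 + (8 + O)*(2*O) = -5 + 2*O*(8 + O))
x(w, A) = w + A*(952 - A) (x(w, A) = (952 - A)*A + w = A*(952 - A) + w = w + A*(952 - A))
-x(c(42), 1003) = -((-5 + 2*42² + 16*42) - 1*1003² + 952*1003) = -((-5 + 2*1764 + 672) - 1*1006009 + 954856) = -((-5 + 3528 + 672) - 1006009 + 954856) = -(4195 - 1006009 + 954856) = -1*(-46958) = 46958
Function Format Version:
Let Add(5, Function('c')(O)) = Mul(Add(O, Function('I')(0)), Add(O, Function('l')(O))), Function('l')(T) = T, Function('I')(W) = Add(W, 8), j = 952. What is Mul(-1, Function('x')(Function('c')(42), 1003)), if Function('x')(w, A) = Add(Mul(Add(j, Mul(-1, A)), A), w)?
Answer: 46958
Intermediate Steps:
Function('I')(W) = Add(8, W)
Function('c')(O) = Add(-5, Mul(2, O, Add(8, O))) (Function('c')(O) = Add(-5, Mul(Add(O, Add(8, 0)), Add(O, O))) = Add(-5, Mul(Add(O, 8), Mul(2, O))) = Add(-5, Mul(Add(8, O), Mul(2, O))) = Add(-5, Mul(2, O, Add(8, O))))
Function('x')(w, A) = Add(w, Mul(A, Add(952, Mul(-1, A)))) (Function('x')(w, A) = Add(Mul(Add(952, Mul(-1, A)), A), w) = Add(Mul(A, Add(952, Mul(-1, A))), w) = Add(w, Mul(A, Add(952, Mul(-1, A)))))
Mul(-1, Function('x')(Function('c')(42), 1003)) = Mul(-1, Add(Add(-5, Mul(2, Pow(42, 2)), Mul(16, 42)), Mul(-1, Pow(1003, 2)), Mul(952, 1003))) = Mul(-1, Add(Add(-5, Mul(2, 1764), 672), Mul(-1, 1006009), 954856)) = Mul(-1, Add(Add(-5, 3528, 672), -1006009, 954856)) = Mul(-1, Add(4195, -1006009, 954856)) = Mul(-1, -46958) = 46958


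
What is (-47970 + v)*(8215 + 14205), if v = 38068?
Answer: -222002840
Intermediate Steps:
(-47970 + v)*(8215 + 14205) = (-47970 + 38068)*(8215 + 14205) = -9902*22420 = -222002840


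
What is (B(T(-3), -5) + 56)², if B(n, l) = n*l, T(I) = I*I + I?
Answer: 676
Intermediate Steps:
T(I) = I + I² (T(I) = I² + I = I + I²)
B(n, l) = l*n
(B(T(-3), -5) + 56)² = (-(-15)*(1 - 3) + 56)² = (-(-15)*(-2) + 56)² = (-5*6 + 56)² = (-30 + 56)² = 26² = 676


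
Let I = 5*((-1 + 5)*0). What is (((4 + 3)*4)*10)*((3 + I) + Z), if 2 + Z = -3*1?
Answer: -560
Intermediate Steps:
Z = -5 (Z = -2 - 3*1 = -2 - 3 = -5)
I = 0 (I = 5*(4*0) = 5*0 = 0)
(((4 + 3)*4)*10)*((3 + I) + Z) = (((4 + 3)*4)*10)*((3 + 0) - 5) = ((7*4)*10)*(3 - 5) = (28*10)*(-2) = 280*(-2) = -560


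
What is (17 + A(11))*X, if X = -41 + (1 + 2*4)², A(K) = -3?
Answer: 560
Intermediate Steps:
X = 40 (X = -41 + (1 + 8)² = -41 + 9² = -41 + 81 = 40)
(17 + A(11))*X = (17 - 3)*40 = 14*40 = 560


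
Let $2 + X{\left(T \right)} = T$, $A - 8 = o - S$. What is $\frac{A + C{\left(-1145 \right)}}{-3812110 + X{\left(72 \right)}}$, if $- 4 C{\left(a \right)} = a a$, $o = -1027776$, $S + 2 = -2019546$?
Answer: $- \frac{177073}{1016544} \approx -0.17419$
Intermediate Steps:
$S = -2019548$ ($S = -2 - 2019546 = -2019548$)
$A = 991780$ ($A = 8 - -991772 = 8 + \left(-1027776 + 2019548\right) = 8 + 991772 = 991780$)
$X{\left(T \right)} = -2 + T$
$C{\left(a \right)} = - \frac{a^{2}}{4}$ ($C{\left(a \right)} = - \frac{a a}{4} = - \frac{a^{2}}{4}$)
$\frac{A + C{\left(-1145 \right)}}{-3812110 + X{\left(72 \right)}} = \frac{991780 - \frac{\left(-1145\right)^{2}}{4}}{-3812110 + \left(-2 + 72\right)} = \frac{991780 - \frac{1311025}{4}}{-3812110 + 70} = \frac{991780 - \frac{1311025}{4}}{-3812040} = \frac{2656095}{4} \left(- \frac{1}{3812040}\right) = - \frac{177073}{1016544}$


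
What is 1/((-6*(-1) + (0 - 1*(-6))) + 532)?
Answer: 1/544 ≈ 0.0018382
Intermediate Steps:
1/((-6*(-1) + (0 - 1*(-6))) + 532) = 1/((6 + (0 + 6)) + 532) = 1/((6 + 6) + 532) = 1/(12 + 532) = 1/544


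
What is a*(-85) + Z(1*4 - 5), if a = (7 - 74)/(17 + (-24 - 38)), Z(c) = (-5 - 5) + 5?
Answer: -1184/9 ≈ -131.56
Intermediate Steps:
Z(c) = -5 (Z(c) = -10 + 5 = -5)
a = 67/45 (a = -67/(17 - 62) = -67/(-45) = -67*(-1/45) = 67/45 ≈ 1.4889)
a*(-85) + Z(1*4 - 5) = (67/45)*(-85) - 5 = -1139/9 - 5 = -1184/9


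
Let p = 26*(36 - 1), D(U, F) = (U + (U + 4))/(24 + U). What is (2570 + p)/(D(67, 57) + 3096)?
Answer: 52780/46979 ≈ 1.1235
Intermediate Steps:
D(U, F) = (4 + 2*U)/(24 + U) (D(U, F) = (U + (4 + U))/(24 + U) = (4 + 2*U)/(24 + U))
p = 910 (p = 26*35 = 910)
(2570 + p)/(D(67, 57) + 3096) = (2570 + 910)/(2*(2 + 67)/(24 + 67) + 3096) = 3480/(2*69/91 + 3096) = 3480/(2*(1/91)*69 + 3096) = 3480/(138/91 + 3096) = 3480/(281874/91) = 3480*(91/281874) = 52780/46979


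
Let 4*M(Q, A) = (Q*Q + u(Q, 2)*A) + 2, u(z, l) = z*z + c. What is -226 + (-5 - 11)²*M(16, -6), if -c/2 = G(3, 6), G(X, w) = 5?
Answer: -78178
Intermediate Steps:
c = -10 (c = -2*5 = -10)
u(z, l) = -10 + z² (u(z, l) = z*z - 10 = z² - 10 = -10 + z²)
M(Q, A) = ½ + Q²/4 + A*(-10 + Q²)/4 (M(Q, A) = ((Q*Q + (-10 + Q²)*A) + 2)/4 = ((Q² + A*(-10 + Q²)) + 2)/4 = (2 + Q² + A*(-10 + Q²))/4 = ½ + Q²/4 + A*(-10 + Q²)/4)
-226 + (-5 - 11)²*M(16, -6) = -226 + (-5 - 11)²*(½ + (¼)*16² + (¼)*(-6)*(-10 + 16²)) = -226 + (-16)²*(½ + (¼)*256 + (¼)*(-6)*(-10 + 256)) = -226 + 256*(½ + 64 + (¼)*(-6)*246) = -226 + 256*(½ + 64 - 369) = -226 + 256*(-609/2) = -226 - 77952 = -78178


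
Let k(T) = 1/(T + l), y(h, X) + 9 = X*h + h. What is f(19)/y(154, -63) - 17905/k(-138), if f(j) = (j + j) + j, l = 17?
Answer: 1089752012/503 ≈ 2.1665e+6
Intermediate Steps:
y(h, X) = -9 + h + X*h (y(h, X) = -9 + (X*h + h) = -9 + (h + X*h) = -9 + h + X*h)
k(T) = 1/(17 + T) (k(T) = 1/(T + 17) = 1/(17 + T))
f(j) = 3*j (f(j) = 2*j + j = 3*j)
f(19)/y(154, -63) - 17905/k(-138) = (3*19)/(-9 + 154 - 63*154) - 17905/(1/(17 - 138)) = 57/(-9 + 154 - 9702) - 17905/(1/(-121)) = 57/(-9557) - 17905/(-1/121) = 57*(-1/9557) - 17905*(-121) = -3/503 + 2166505 = 1089752012/503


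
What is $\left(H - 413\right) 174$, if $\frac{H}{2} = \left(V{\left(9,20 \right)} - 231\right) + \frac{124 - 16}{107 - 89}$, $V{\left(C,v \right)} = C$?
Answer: $-147030$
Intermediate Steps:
$H = -432$ ($H = 2 \left(\left(9 - 231\right) + \frac{124 - 16}{107 - 89}\right) = 2 \left(-222 + \frac{108}{107 - 89}\right) = 2 \left(-222 + \frac{108}{18}\right) = 2 \left(-222 + 108 \cdot \frac{1}{18}\right) = 2 \left(-222 + 6\right) = 2 \left(-216\right) = -432$)
$\left(H - 413\right) 174 = \left(-432 - 413\right) 174 = \left(-845\right) 174 = -147030$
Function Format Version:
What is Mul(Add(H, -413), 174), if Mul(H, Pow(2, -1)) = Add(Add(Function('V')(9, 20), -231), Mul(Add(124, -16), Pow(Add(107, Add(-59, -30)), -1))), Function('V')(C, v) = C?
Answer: -147030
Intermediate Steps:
H = -432 (H = Mul(2, Add(Add(9, -231), Mul(Add(124, -16), Pow(Add(107, Add(-59, -30)), -1)))) = Mul(2, Add(-222, Mul(108, Pow(Add(107, -89), -1)))) = Mul(2, Add(-222, Mul(108, Pow(18, -1)))) = Mul(2, Add(-222, Mul(108, Rational(1, 18)))) = Mul(2, Add(-222, 6)) = Mul(2, -216) = -432)
Mul(Add(H, -413), 174) = Mul(Add(-432, -413), 174) = Mul(-845, 174) = -147030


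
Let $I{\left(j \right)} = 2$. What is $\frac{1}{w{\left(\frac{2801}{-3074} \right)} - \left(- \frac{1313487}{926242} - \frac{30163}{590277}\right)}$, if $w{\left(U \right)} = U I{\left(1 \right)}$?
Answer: $- \frac{840338379465258}{296807213702969} \approx -2.8313$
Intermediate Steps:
$w{\left(U \right)} = 2 U$ ($w{\left(U \right)} = U 2 = 2 U$)
$\frac{1}{w{\left(\frac{2801}{-3074} \right)} - \left(- \frac{1313487}{926242} - \frac{30163}{590277}\right)} = \frac{1}{2 \frac{2801}{-3074} - \left(- \frac{1313487}{926242} - \frac{30163}{590277}\right)} = \frac{1}{2 \cdot 2801 \left(- \frac{1}{3074}\right) - - \frac{803259403345}{546739349034}} = \frac{1}{2 \left(- \frac{2801}{3074}\right) + \left(\frac{1313487}{926242} + \frac{30163}{590277}\right)} = \frac{1}{- \frac{2801}{1537} + \frac{803259403345}{546739349034}} = \frac{1}{- \frac{296807213702969}{840338379465258}} = - \frac{840338379465258}{296807213702969}$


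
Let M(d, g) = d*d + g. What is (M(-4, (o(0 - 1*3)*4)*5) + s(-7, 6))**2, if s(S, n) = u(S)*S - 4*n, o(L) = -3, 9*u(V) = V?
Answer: 316969/81 ≈ 3913.2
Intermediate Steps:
u(V) = V/9
s(S, n) = -4*n + S**2/9 (s(S, n) = (S/9)*S - 4*n = S**2/9 - 4*n = -4*n + S**2/9)
M(d, g) = g + d**2 (M(d, g) = d**2 + g = g + d**2)
(M(-4, (o(0 - 1*3)*4)*5) + s(-7, 6))**2 = ((-3*4*5 + (-4)**2) + (-4*6 + (1/9)*(-7)**2))**2 = ((-12*5 + 16) + (-24 + (1/9)*49))**2 = ((-60 + 16) + (-24 + 49/9))**2 = (-44 - 167/9)**2 = (-563/9)**2 = 316969/81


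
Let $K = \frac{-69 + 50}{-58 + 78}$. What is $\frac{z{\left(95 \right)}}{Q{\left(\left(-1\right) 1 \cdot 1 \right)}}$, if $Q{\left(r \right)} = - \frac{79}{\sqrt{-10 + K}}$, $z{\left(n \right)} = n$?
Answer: $- \frac{19 i \sqrt{1095}}{158} \approx - 3.9793 i$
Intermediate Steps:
$K = - \frac{19}{20} \approx -0.95$
$Q{\left(r \right)} = \frac{158 i \sqrt{1095}}{219}$ ($Q{\left(r \right)} = - \frac{79}{\sqrt{-10 - \frac{19}{20}}} = - \frac{79}{\sqrt{- \frac{219}{20}}} = - \frac{79}{\frac{1}{10} i \sqrt{1095}} = - 79 \left(- \frac{2 i \sqrt{1095}}{219}\right) = \frac{158 i \sqrt{1095}}{219}$)
$\frac{z{\left(95 \right)}}{Q{\left(\left(-1\right) 1 \cdot 1 \right)}} = \frac{95}{\frac{158}{219} i \sqrt{1095}} = 95 \left(- \frac{i \sqrt{1095}}{790}\right) = - \frac{19 i \sqrt{1095}}{158}$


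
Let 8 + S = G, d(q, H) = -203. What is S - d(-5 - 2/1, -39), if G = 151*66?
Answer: 10161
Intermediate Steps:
G = 9966
S = 9958 (S = -8 + 9966 = 9958)
S - d(-5 - 2/1, -39) = 9958 - 1*(-203) = 9958 + 203 = 10161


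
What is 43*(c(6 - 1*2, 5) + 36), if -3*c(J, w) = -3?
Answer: 1591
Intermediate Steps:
c(J, w) = 1 (c(J, w) = -1/3*(-3) = 1)
43*(c(6 - 1*2, 5) + 36) = 43*(1 + 36) = 43*37 = 1591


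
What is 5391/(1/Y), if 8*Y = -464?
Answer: -312678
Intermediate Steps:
Y = -58 (Y = (⅛)*(-464) = -58)
5391/(1/Y) = 5391/(1/(-58)) = 5391/(-1/58) = 5391*(-58) = -312678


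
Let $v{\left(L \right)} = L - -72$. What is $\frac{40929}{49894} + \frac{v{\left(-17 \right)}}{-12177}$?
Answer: $\frac{45058933}{55232658} \approx 0.8158$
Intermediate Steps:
$v{\left(L \right)} = 72 + L$ ($v{\left(L \right)} = L + 72 = 72 + L$)
$\frac{40929}{49894} + \frac{v{\left(-17 \right)}}{-12177} = \frac{40929}{49894} + \frac{72 - 17}{-12177} = 40929 \cdot \frac{1}{49894} + 55 \left(- \frac{1}{12177}\right) = \frac{40929}{49894} - \frac{5}{1107} = \frac{45058933}{55232658}$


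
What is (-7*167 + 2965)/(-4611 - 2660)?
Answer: -1796/7271 ≈ -0.24701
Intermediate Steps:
(-7*167 + 2965)/(-4611 - 2660) = (-1169 + 2965)/(-7271) = 1796*(-1/7271) = -1796/7271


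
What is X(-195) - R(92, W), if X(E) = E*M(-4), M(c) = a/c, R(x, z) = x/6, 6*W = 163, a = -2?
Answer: -677/6 ≈ -112.83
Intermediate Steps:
W = 163/6 (W = (1/6)*163 = 163/6 ≈ 27.167)
R(x, z) = x/6 (R(x, z) = x*(1/6) = x/6)
M(c) = -2/c
X(E) = E/2 (X(E) = E*(-2/(-4)) = E*(-2*(-1/4)) = E*(1/2) = E/2)
X(-195) - R(92, W) = (1/2)*(-195) - 92/6 = -195/2 - 1*46/3 = -195/2 - 46/3 = -677/6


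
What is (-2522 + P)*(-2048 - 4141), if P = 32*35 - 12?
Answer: 8751246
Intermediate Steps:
P = 1108 (P = 1120 - 12 = 1108)
(-2522 + P)*(-2048 - 4141) = (-2522 + 1108)*(-2048 - 4141) = -1414*(-6189) = 8751246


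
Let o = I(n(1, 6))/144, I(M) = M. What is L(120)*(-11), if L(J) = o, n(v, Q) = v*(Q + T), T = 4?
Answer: -55/72 ≈ -0.76389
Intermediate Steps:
n(v, Q) = v*(4 + Q) (n(v, Q) = v*(Q + 4) = v*(4 + Q))
o = 5/72 (o = (1*(4 + 6))/144 = (1*10)*(1/144) = 10*(1/144) = 5/72 ≈ 0.069444)
L(J) = 5/72
L(120)*(-11) = (5/72)*(-11) = -55/72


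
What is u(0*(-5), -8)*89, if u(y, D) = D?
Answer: -712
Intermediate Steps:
u(0*(-5), -8)*89 = -8*89 = -712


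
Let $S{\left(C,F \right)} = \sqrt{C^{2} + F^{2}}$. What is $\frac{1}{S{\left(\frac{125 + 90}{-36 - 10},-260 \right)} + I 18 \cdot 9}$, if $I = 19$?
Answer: $\frac{6513048}{19904073919} - \frac{230 \sqrt{5723513}}{19904073919} \approx 0.00029958$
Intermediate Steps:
$\frac{1}{S{\left(\frac{125 + 90}{-36 - 10},-260 \right)} + I 18 \cdot 9} = \frac{1}{\sqrt{\left(\frac{125 + 90}{-36 - 10}\right)^{2} + \left(-260\right)^{2}} + 19 \cdot 18 \cdot 9} = \frac{1}{\sqrt{\left(\frac{215}{-46}\right)^{2} + 67600} + 342 \cdot 9} = \frac{1}{\sqrt{\left(215 \left(- \frac{1}{46}\right)\right)^{2} + 67600} + 3078} = \frac{1}{\sqrt{\left(- \frac{215}{46}\right)^{2} + 67600} + 3078} = \frac{1}{\sqrt{\frac{46225}{2116} + 67600} + 3078} = \frac{1}{\sqrt{\frac{143087825}{2116}} + 3078} = \frac{1}{\frac{5 \sqrt{5723513}}{46} + 3078} = \frac{1}{3078 + \frac{5 \sqrt{5723513}}{46}}$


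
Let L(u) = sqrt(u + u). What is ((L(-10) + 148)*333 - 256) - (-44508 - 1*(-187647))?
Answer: -94111 + 666*I*sqrt(5) ≈ -94111.0 + 1489.2*I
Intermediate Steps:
L(u) = sqrt(2)*sqrt(u) (L(u) = sqrt(2*u) = sqrt(2)*sqrt(u))
((L(-10) + 148)*333 - 256) - (-44508 - 1*(-187647)) = ((sqrt(2)*sqrt(-10) + 148)*333 - 256) - (-44508 - 1*(-187647)) = ((sqrt(2)*(I*sqrt(10)) + 148)*333 - 256) - (-44508 + 187647) = ((2*I*sqrt(5) + 148)*333 - 256) - 1*143139 = ((148 + 2*I*sqrt(5))*333 - 256) - 143139 = ((49284 + 666*I*sqrt(5)) - 256) - 143139 = (49028 + 666*I*sqrt(5)) - 143139 = -94111 + 666*I*sqrt(5)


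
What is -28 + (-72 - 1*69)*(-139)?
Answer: 19571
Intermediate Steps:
-28 + (-72 - 1*69)*(-139) = -28 + (-72 - 69)*(-139) = -28 - 141*(-139) = -28 + 19599 = 19571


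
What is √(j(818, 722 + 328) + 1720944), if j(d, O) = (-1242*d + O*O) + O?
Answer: √1808538 ≈ 1344.8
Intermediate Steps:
j(d, O) = O + O² - 1242*d (j(d, O) = (-1242*d + O²) + O = (O² - 1242*d) + O = O + O² - 1242*d)
√(j(818, 722 + 328) + 1720944) = √(((722 + 328) + (722 + 328)² - 1242*818) + 1720944) = √((1050 + 1050² - 1015956) + 1720944) = √((1050 + 1102500 - 1015956) + 1720944) = √(87594 + 1720944) = √1808538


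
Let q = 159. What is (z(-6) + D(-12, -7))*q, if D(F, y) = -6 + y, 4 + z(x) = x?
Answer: -3657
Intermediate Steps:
z(x) = -4 + x
(z(-6) + D(-12, -7))*q = ((-4 - 6) + (-6 - 7))*159 = (-10 - 13)*159 = -23*159 = -3657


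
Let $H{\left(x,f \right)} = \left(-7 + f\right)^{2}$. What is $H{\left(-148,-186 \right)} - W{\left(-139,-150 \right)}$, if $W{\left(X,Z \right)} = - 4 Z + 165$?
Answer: $36484$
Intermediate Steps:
$W{\left(X,Z \right)} = 165 - 4 Z$
$H{\left(-148,-186 \right)} - W{\left(-139,-150 \right)} = \left(-7 - 186\right)^{2} - \left(165 - -600\right) = \left(-193\right)^{2} - \left(165 + 600\right) = 37249 - 765 = 36484$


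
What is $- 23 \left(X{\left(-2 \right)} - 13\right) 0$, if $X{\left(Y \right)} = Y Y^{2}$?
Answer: $0$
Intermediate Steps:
$X{\left(Y \right)} = Y^{3}$
$- 23 \left(X{\left(-2 \right)} - 13\right) 0 = - 23 \left(\left(-2\right)^{3} - 13\right) 0 = - 23 \left(-8 - 13\right) 0 = \left(-23\right) \left(-21\right) 0 = 483 \cdot 0 = 0$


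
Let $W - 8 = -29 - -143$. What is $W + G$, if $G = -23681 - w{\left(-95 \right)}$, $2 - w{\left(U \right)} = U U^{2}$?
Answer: $-880936$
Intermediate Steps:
$w{\left(U \right)} = 2 - U^{3}$ ($w{\left(U \right)} = 2 - U U^{2} = 2 - U^{3}$)
$W = 122$ ($W = 8 - -114 = 8 + \left(-29 + 143\right) = 8 + 114 = 122$)
$G = -881058$ ($G = -23681 - \left(2 - \left(-95\right)^{3}\right) = -23681 - \left(2 - -857375\right) = -23681 - \left(2 + 857375\right) = -23681 - 857377 = -881058$)
$W + G = 122 - 881058 = -880936$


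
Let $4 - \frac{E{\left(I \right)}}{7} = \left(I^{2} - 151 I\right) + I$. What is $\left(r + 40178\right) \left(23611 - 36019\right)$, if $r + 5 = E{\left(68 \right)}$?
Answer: $-983123064$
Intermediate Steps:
$E{\left(I \right)} = 28 - 7 I^{2} + 1050 I$ ($E{\left(I \right)} = 28 - 7 \left(\left(I^{2} - 151 I\right) + I\right) = 28 - 7 \left(I^{2} - 150 I\right) = 28 - \left(- 1050 I + 7 I^{2}\right) = 28 - 7 I^{2} + 1050 I$)
$r = 39055$ ($r = -5 + \left(28 - 7 \cdot 68^{2} + 1050 \cdot 68\right) = -5 + \left(28 - 32368 + 71400\right) = -5 + 39060 = 39055$)
$\left(r + 40178\right) \left(23611 - 36019\right) = \left(39055 + 40178\right) \left(23611 - 36019\right) = 79233 \left(-12408\right) = -983123064$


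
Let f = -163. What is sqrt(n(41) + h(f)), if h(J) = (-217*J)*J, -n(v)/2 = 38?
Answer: I*sqrt(5765549) ≈ 2401.2*I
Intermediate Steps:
n(v) = -76 (n(v) = -2*38 = -76)
h(J) = -217*J**2
sqrt(n(41) + h(f)) = sqrt(-76 - 217*(-163)**2) = sqrt(-76 - 217*26569) = sqrt(-76 - 5765473) = sqrt(-5765549) = I*sqrt(5765549)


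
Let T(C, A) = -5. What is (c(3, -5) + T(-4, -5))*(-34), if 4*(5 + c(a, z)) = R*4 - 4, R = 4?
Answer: 238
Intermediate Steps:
c(a, z) = -2 (c(a, z) = -5 + (4*4 - 4)/4 = -5 + (16 - 4)/4 = -5 + (¼)*12 = -5 + 3 = -2)
(c(3, -5) + T(-4, -5))*(-34) = (-2 - 5)*(-34) = -7*(-34) = 238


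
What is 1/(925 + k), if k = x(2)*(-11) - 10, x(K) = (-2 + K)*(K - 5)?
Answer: 1/915 ≈ 0.0010929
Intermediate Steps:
x(K) = (-5 + K)*(-2 + K) (x(K) = (-2 + K)*(-5 + K) = (-5 + K)*(-2 + K))
k = -10 (k = (10 + 2² - 7*2)*(-11) - 10 = (10 + 4 - 14)*(-11) - 10 = 0*(-11) - 10 = 0 - 10 = -10)
1/(925 + k) = 1/(925 - 10) = 1/915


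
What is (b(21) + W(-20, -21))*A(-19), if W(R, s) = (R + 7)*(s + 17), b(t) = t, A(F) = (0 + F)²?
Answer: 26353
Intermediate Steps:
A(F) = F²
W(R, s) = (7 + R)*(17 + s)
(b(21) + W(-20, -21))*A(-19) = (21 + (119 + 7*(-21) + 17*(-20) - 20*(-21)))*(-19)² = (21 + (119 - 147 - 340 + 420))*361 = (21 + 52)*361 = 73*361 = 26353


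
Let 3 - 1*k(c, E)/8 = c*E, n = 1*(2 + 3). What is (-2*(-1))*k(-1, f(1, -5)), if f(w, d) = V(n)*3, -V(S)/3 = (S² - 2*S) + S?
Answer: -2832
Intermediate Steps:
n = 5 (n = 1*5 = 5)
V(S) = -3*S² + 3*S (V(S) = -3*((S² - 2*S) + S) = -3*(S² - S) = -3*S² + 3*S)
f(w, d) = -180 (f(w, d) = (3*5*(1 - 1*5))*3 = (3*5*(1 - 5))*3 = (3*5*(-4))*3 = -60*3 = -180)
k(c, E) = 24 - 8*E*c (k(c, E) = 24 - 8*c*E = 24 - 8*E*c)
(-2*(-1))*k(-1, f(1, -5)) = (-2*(-1))*(24 - 8*(-180)*(-1)) = 2*(24 - 1440) = 2*(-1416) = -2832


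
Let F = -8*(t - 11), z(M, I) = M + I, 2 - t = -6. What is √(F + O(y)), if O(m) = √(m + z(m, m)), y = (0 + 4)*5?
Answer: √(24 + 2*√15) ≈ 5.6344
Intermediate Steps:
t = 8 (t = 2 - 1*(-6) = 2 + 6 = 8)
z(M, I) = I + M
y = 20 (y = 4*5 = 20)
O(m) = √3*√m (O(m) = √(m + (m + m)) = √(m + 2*m) = √(3*m) = √3*√m)
F = 24 (F = -8*(8 - 11) = -8*(-3) = 24)
√(F + O(y)) = √(24 + √3*√20) = √(24 + √3*(2*√5)) = √(24 + 2*√15)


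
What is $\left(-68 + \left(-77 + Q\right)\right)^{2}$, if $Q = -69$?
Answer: $45796$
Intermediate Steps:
$\left(-68 + \left(-77 + Q\right)\right)^{2} = \left(-68 - 146\right)^{2} = \left(-214\right)^{2} = 45796$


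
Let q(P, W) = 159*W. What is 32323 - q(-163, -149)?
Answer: 56014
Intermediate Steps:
32323 - q(-163, -149) = 32323 - 159*(-149) = 32323 - 1*(-23691) = 32323 + 23691 = 56014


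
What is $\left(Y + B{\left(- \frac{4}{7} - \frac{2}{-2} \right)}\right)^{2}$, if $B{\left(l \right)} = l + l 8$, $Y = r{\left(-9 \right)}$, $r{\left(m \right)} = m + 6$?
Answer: $\frac{36}{49} \approx 0.73469$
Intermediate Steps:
$r{\left(m \right)} = 6 + m$
$Y = -3$ ($Y = 6 - 9 = -3$)
$B{\left(l \right)} = 9 l$ ($B{\left(l \right)} = l + 8 l = 9 l$)
$\left(Y + B{\left(- \frac{4}{7} - \frac{2}{-2} \right)}\right)^{2} = \left(-3 + 9 \left(- \frac{4}{7} - \frac{2}{-2}\right)\right)^{2} = \left(-3 + 9 \left(\left(-4\right) \frac{1}{7} - -1\right)\right)^{2} = \left(-3 + 9 \left(- \frac{4}{7} + 1\right)\right)^{2} = \left(-3 + 9 \cdot \frac{3}{7}\right)^{2} = \left(-3 + \frac{27}{7}\right)^{2} = \left(\frac{6}{7}\right)^{2} = \frac{36}{49}$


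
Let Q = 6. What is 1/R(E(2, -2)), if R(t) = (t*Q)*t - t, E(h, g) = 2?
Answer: 1/22 ≈ 0.045455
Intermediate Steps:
R(t) = -t + 6*t**2 (R(t) = (t*6)*t - t = (6*t)*t - t = 6*t**2 - t = -t + 6*t**2)
1/R(E(2, -2)) = 1/(2*(-1 + 6*2)) = 1/(2*(-1 + 12)) = 1/(2*11) = 1/22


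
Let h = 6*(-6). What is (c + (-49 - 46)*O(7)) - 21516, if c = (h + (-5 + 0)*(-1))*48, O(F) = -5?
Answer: -22529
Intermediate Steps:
h = -36
c = -1488 (c = (-36 + (-5 + 0)*(-1))*48 = (-36 - 5*(-1))*48 = (-36 + 5)*48 = -31*48 = -1488)
(c + (-49 - 46)*O(7)) - 21516 = (-1488 + (-49 - 46)*(-5)) - 21516 = (-1488 - 95*(-5)) - 21516 = (-1488 + 475) - 21516 = -1013 - 21516 = -22529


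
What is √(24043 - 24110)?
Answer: I*√67 ≈ 8.1853*I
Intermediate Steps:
√(24043 - 24110) = √(-67) = I*√67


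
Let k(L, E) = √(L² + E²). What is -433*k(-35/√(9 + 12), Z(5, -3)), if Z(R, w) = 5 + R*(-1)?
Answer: -2165*√21/3 ≈ -3307.1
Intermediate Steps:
Z(R, w) = 5 - R
k(L, E) = √(E² + L²)
-433*k(-35/√(9 + 12), Z(5, -3)) = -433*√((5 - 1*5)² + (-35/√(9 + 12))²) = -433*√((5 - 5)² + (-35*√21/21)²) = -433*√(0² + (-5*√21/3)²) = -433*√(0 + (-5*√21/3)²) = -433*√(0 + 175/3) = -2165*√21/3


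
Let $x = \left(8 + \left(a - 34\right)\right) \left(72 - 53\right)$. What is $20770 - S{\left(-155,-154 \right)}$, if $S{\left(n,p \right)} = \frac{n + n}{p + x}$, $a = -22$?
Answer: $\frac{11070255}{533} \approx 20770.0$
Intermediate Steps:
$x = -912$ ($x = \left(8 - 56\right) \left(72 - 53\right) = \left(8 - 56\right) 19 = \left(-48\right) 19 = -912$)
$S{\left(n,p \right)} = \frac{2 n}{-912 + p}$ ($S{\left(n,p \right)} = \frac{n + n}{p - 912} = \frac{2 n}{-912 + p}$)
$20770 - S{\left(-155,-154 \right)} = 20770 - 2 \left(-155\right) \frac{1}{-912 - 154} = 20770 - 2 \left(-155\right) \frac{1}{-1066} = 20770 - 2 \left(-155\right) \left(- \frac{1}{1066}\right) = 20770 - \frac{155}{533} = \frac{11070255}{533}$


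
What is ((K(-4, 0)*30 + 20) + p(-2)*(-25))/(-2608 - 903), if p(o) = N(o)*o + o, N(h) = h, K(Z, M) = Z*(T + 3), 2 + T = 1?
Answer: 270/3511 ≈ 0.076901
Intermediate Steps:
T = -1 (T = -2 + 1 = -1)
K(Z, M) = 2*Z (K(Z, M) = Z*(-1 + 3) = Z*2 = 2*Z)
p(o) = o + o² (p(o) = o*o + o = o² + o = o + o²)
((K(-4, 0)*30 + 20) + p(-2)*(-25))/(-2608 - 903) = (((2*(-4))*30 + 20) - 2*(1 - 2)*(-25))/(-2608 - 903) = ((-8*30 + 20) - 2*(-1)*(-25))/(-3511) = ((-240 + 20) + 2*(-25))*(-1/3511) = (-220 - 50)*(-1/3511) = -270*(-1/3511) = 270/3511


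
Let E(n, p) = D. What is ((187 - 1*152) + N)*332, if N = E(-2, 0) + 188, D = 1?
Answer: 74368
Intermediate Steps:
E(n, p) = 1
N = 189 (N = 1 + 188 = 189)
((187 - 1*152) + N)*332 = ((187 - 1*152) + 189)*332 = ((187 - 152) + 189)*332 = (35 + 189)*332 = 224*332 = 74368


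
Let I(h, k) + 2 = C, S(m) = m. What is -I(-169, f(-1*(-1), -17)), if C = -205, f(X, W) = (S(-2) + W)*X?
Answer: 207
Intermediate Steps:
f(X, W) = X*(-2 + W) (f(X, W) = (-2 + W)*X = X*(-2 + W))
I(h, k) = -207 (I(h, k) = -2 - 205 = -207)
-I(-169, f(-1*(-1), -17)) = -1*(-207) = 207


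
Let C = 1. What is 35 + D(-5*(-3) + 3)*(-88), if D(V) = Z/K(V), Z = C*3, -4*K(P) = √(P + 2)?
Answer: 35 + 528*√5/5 ≈ 271.13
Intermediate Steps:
K(P) = -√(2 + P)/4 (K(P) = -√(P + 2)/4 = -√(2 + P)/4)
Z = 3 (Z = 1*3 = 3)
D(V) = -12/√(2 + V) (D(V) = 3/((-√(2 + V)/4)) = 3*(-4/√(2 + V)) = -12/√(2 + V))
35 + D(-5*(-3) + 3)*(-88) = 35 - 12/√(2 + (-5*(-3) + 3))*(-88) = 35 - 12/√(2 + (15 + 3))*(-88) = 35 - 12/√(2 + 18)*(-88) = 35 - 6*√5/5*(-88) = 35 + 528*√5/5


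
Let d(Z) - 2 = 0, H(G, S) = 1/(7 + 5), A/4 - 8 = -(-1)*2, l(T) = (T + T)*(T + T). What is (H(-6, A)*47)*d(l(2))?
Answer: 47/6 ≈ 7.8333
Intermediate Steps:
l(T) = 4*T² (l(T) = (2*T)*(2*T) = 4*T²)
A = 40 (A = 32 + 4*(-(-1)*2) = 32 + 4*(-1*(-2)) = 32 + 4*2 = 32 + 8 = 40)
H(G, S) = 1/12
d(Z) = 2 (d(Z) = 2 + 0 = 2)
(H(-6, A)*47)*d(l(2)) = ((1/12)*47)*2 = (47/12)*2 = 47/6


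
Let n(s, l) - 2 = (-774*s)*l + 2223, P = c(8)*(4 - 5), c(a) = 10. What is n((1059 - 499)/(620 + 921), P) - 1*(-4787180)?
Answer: 7384807505/1541 ≈ 4.7922e+6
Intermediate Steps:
P = -10 (P = 10*(4 - 5) = 10*(-1) = -10)
n(s, l) = 2225 - 774*l*s (n(s, l) = 2 + ((-774*s)*l + 2223) = 2 + (-774*l*s + 2223) = 2 + (2223 - 774*l*s) = 2225 - 774*l*s)
n((1059 - 499)/(620 + 921), P) - 1*(-4787180) = (2225 - 774*(-10)*(1059 - 499)/(620 + 921)) - 1*(-4787180) = (2225 - 774*(-10)*560/1541) + 4787180 = (2225 + 4334400/1541) + 4787180 = 7763125/1541 + 4787180 = 7384807505/1541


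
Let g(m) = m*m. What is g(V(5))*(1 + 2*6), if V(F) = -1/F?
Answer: 13/25 ≈ 0.52000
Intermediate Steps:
g(m) = m**2
g(V(5))*(1 + 2*6) = (-1/5)**2*(1 + 2*6) = (-1*1/5)**2*(1 + 12) = (-1/5)**2*13 = (1/25)*13 = 13/25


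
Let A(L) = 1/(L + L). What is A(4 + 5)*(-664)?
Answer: -332/9 ≈ -36.889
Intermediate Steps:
A(L) = 1/(2*L)
A(4 + 5)*(-664) = (1/(2*(4 + 5)))*(-664) = ((1/2)/9)*(-664) = ((1/2)*(1/9))*(-664) = (1/18)*(-664) = -332/9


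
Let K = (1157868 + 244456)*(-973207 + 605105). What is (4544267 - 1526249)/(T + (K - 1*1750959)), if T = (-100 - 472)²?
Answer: -3018018/516199692823 ≈ -5.8466e-6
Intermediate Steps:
T = 327184 (T = (-572)² = 327184)
K = -516198269048 (K = 1402324*(-368102) = -516198269048)
(4544267 - 1526249)/(T + (K - 1*1750959)) = (4544267 - 1526249)/(327184 + (-516198269048 - 1*1750959)) = 3018018/(327184 + (-516198269048 - 1750959)) = 3018018/(327184 - 516200020007) = 3018018/(-516199692823) = 3018018*(-1/516199692823) = -3018018/516199692823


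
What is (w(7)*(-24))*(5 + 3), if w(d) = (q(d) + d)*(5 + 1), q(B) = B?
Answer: -16128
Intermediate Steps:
w(d) = 12*d (w(d) = (d + d)*(5 + 1) = (2*d)*6 = 12*d)
(w(7)*(-24))*(5 + 3) = ((12*7)*(-24))*(5 + 3) = (84*(-24))*8 = -2016*8 = -16128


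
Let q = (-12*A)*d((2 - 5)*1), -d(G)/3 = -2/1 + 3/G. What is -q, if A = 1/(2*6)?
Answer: 9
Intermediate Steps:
A = 1/12 ≈ 0.083333
d(G) = 6 - 9/G (d(G) = -3*(-2/1 + 3/G) = -3*(-2*1 + 3/G) = -3*(-2 + 3/G) = 6 - 9/G)
q = -9 (q = (-12*1/12)*(6 - 9/(2 - 5)) = -(6 - 9/((-3*1))) = -(6 - 9/(-3)) = -(6 - 9*(-⅓)) = -(6 + 3) = -1*9 = -9)
-q = -1*(-9) = 9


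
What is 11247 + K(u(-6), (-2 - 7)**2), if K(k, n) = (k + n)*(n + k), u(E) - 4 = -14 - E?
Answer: 17176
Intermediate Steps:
u(E) = -10 - E (u(E) = 4 + (-14 - E) = -10 - E)
K(k, n) = (k + n)**2 (K(k, n) = (k + n)*(k + n) = (k + n)**2)
11247 + K(u(-6), (-2 - 7)**2) = 11247 + ((-10 - 1*(-6)) + (-2 - 7)**2)**2 = 11247 + ((-10 + 6) + (-9)**2)**2 = 11247 + (-4 + 81)**2 = 11247 + 77**2 = 11247 + 5929 = 17176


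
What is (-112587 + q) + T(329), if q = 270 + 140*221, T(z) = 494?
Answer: -80883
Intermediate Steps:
q = 31210 (q = 270 + 30940 = 31210)
(-112587 + q) + T(329) = (-112587 + 31210) + 494 = -81377 + 494 = -80883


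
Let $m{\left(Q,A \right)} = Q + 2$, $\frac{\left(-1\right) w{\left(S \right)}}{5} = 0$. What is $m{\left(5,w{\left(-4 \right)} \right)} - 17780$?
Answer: $-17773$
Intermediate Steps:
$w{\left(S \right)} = 0$ ($w{\left(S \right)} = \left(-5\right) 0 = 0$)
$m{\left(Q,A \right)} = 2 + Q$
$m{\left(5,w{\left(-4 \right)} \right)} - 17780 = \left(2 + 5\right) - 17780 = 7 - 17780 = -17773$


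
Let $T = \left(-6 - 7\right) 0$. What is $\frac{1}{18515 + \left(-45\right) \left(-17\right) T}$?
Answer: $\frac{1}{18515} \approx 5.401 \cdot 10^{-5}$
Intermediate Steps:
$T = 0$ ($T = \left(-13\right) 0 = 0$)
$\frac{1}{18515 + \left(-45\right) \left(-17\right) T} = \frac{1}{18515 + \left(-45\right) \left(-17\right) 0} = \frac{1}{18515 + 765 \cdot 0} = \frac{1}{18515 + 0} = \frac{1}{18515}$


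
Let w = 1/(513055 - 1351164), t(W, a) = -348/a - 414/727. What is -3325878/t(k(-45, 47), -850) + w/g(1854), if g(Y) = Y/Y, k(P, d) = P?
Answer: 143541972294291833/6907694378 ≈ 2.0780e+7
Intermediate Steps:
t(W, a) = -414/727 - 348/a (t(W, a) = -348/a - 414*1/727 = -348/a - 414/727 = -414/727 - 348/a)
g(Y) = 1
w = -1/838109 (w = 1/(-838109) = -1/838109 ≈ -1.1932e-6)
-3325878/t(k(-45, 47), -850) + w/g(1854) = -3325878/(-414/727 - 348/(-850)) - 1/838109/1 = -3325878/(-414/727 - 348*(-1/850)) - 1/838109*1 = -3325878/(-414/727 + 174/425) - 1/838109 = -3325878/(-49452/308975) - 1/838109 = -3325878*(-308975/49452) - 1/838109 = 171268859175/8242 - 1/838109 = 143541972294291833/6907694378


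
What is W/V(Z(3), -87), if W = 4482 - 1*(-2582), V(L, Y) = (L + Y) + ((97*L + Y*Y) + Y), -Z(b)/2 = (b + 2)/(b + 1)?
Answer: 3532/3575 ≈ 0.98797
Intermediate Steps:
Z(b) = -2*(2 + b)/(1 + b) (Z(b) = -2*(b + 2)/(b + 1) = -2*(2 + b)/(1 + b))
V(L, Y) = Y² + 2*Y + 98*L (V(L, Y) = (L + Y) + ((97*L + Y²) + Y) = (L + Y) + ((Y² + 97*L) + Y) = (L + Y) + (Y + Y² + 97*L) = Y² + 2*Y + 98*L)
W = 7064 (W = 4482 + 2582 = 7064)
W/V(Z(3), -87) = 7064/((-87)² + 2*(-87) + 98*(2*(-2 - 1*3)/(1 + 3))) = 7064/(7569 - 174 + 98*(2*(-2 - 3)/4)) = 7064/(7569 - 174 + 98*(2*(¼)*(-5))) = 7064/(7569 - 174 + 98*(-5/2)) = 7064/(7569 - 174 - 245) = 7064/7150 = 7064*(1/7150) = 3532/3575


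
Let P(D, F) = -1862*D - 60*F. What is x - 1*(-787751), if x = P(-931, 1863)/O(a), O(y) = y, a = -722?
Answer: 283567240/361 ≈ 7.8551e+5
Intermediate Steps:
x = -810871/361 (x = (-1862*(-931) - 60*1863)/(-722) = (1733522 - 111780)*(-1/722) = 1621742*(-1/722) = -810871/361 ≈ -2246.2)
x - 1*(-787751) = -810871/361 - 1*(-787751) = -810871/361 + 787751 = 283567240/361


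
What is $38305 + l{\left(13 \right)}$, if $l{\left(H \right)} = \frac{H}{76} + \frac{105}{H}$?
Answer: $\frac{37853489}{988} \approx 38313.0$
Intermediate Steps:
$l{\left(H \right)} = \frac{105}{H} + \frac{H}{76}$ ($l{\left(H \right)} = H \frac{1}{76} + \frac{105}{H} = \frac{H}{76} + \frac{105}{H} = \frac{105}{H} + \frac{H}{76}$)
$38305 + l{\left(13 \right)} = 38305 + \left(\frac{105}{13} + \frac{1}{76} \cdot 13\right) = 38305 + \left(105 \cdot \frac{1}{13} + \frac{13}{76}\right) = 38305 + \left(\frac{105}{13} + \frac{13}{76}\right) = 38305 + \frac{8149}{988} = \frac{37853489}{988}$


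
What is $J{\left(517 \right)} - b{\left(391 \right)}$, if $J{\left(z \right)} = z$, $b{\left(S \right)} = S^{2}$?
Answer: $-152364$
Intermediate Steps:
$J{\left(517 \right)} - b{\left(391 \right)} = 517 - 391^{2} = 517 - 152881 = -152364$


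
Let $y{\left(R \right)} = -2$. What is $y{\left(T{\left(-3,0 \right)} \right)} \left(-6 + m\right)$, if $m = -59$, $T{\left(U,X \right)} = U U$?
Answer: $130$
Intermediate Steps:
$T{\left(U,X \right)} = U^{2}$
$y{\left(T{\left(-3,0 \right)} \right)} \left(-6 + m\right) = - 2 \left(-6 - 59\right) = \left(-2\right) \left(-65\right) = 130$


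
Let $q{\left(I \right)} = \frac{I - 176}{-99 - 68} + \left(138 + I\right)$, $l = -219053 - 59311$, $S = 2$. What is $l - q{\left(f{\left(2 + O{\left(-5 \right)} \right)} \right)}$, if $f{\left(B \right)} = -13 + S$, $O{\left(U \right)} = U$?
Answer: $- \frac{46508184}{167} \approx -2.7849 \cdot 10^{5}$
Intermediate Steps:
$l = -278364$
$f{\left(B \right)} = -11$ ($f{\left(B \right)} = -13 + 2 = -11$)
$q{\left(I \right)} = \frac{23222}{167} + \frac{166 I}{167}$ ($q{\left(I \right)} = \frac{-176 + I}{-167} + \left(138 + I\right) = \left(-176 + I\right) \left(- \frac{1}{167}\right) + \left(138 + I\right) = \left(\frac{176}{167} - \frac{I}{167}\right) + \left(138 + I\right) = \frac{23222}{167} + \frac{166 I}{167}$)
$l - q{\left(f{\left(2 + O{\left(-5 \right)} \right)} \right)} = -278364 - \left(\frac{23222}{167} + \frac{166}{167} \left(-11\right)\right) = -278364 - \left(\frac{23222}{167} - \frac{1826}{167}\right) = -278364 - \frac{21396}{167} = - \frac{46508184}{167}$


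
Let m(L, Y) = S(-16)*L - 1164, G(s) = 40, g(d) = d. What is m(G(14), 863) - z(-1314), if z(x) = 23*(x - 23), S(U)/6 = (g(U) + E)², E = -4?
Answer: 125587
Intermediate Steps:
S(U) = 6*(-4 + U)² (S(U) = 6*(U - 4)² = 6*(-4 + U)²)
z(x) = -529 + 23*x (z(x) = 23*(-23 + x) = -529 + 23*x)
m(L, Y) = -1164 + 2400*L (m(L, Y) = (6*(-4 - 16)²)*L - 1164 = (6*(-20)²)*L - 1164 = (6*400)*L - 1164 = 2400*L - 1164 = -1164 + 2400*L)
m(G(14), 863) - z(-1314) = (-1164 + 2400*40) - (-529 + 23*(-1314)) = (-1164 + 96000) - (-529 - 30222) = 94836 - 1*(-30751) = 94836 + 30751 = 125587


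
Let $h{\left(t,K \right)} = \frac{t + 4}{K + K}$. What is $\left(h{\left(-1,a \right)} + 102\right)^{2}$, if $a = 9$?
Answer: $\frac{375769}{36} \approx 10438.0$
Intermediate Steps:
$h{\left(t,K \right)} = \frac{4 + t}{2 K}$
$\left(h{\left(-1,a \right)} + 102\right)^{2} = \left(\frac{4 - 1}{2 \cdot 9} + 102\right)^{2} = \left(\frac{1}{2} \cdot \frac{1}{9} \cdot 3 + 102\right)^{2} = \left(\frac{1}{6} + 102\right)^{2} = \left(\frac{613}{6}\right)^{2} = \frac{375769}{36}$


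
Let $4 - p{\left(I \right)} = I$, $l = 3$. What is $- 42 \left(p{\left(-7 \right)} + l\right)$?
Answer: $-588$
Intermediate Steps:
$p{\left(I \right)} = 4 - I$
$- 42 \left(p{\left(-7 \right)} + l\right) = - 42 \left(\left(4 - -7\right) + 3\right) = - 42 \left(\left(4 + 7\right) + 3\right) = - 42 \left(11 + 3\right) = \left(-42\right) 14 = -588$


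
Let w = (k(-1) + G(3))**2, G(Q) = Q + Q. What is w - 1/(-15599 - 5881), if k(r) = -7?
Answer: 21481/21480 ≈ 1.0000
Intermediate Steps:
G(Q) = 2*Q
w = 1 (w = (-7 + 2*3)**2 = (-7 + 6)**2 = (-1)**2 = 1)
w - 1/(-15599 - 5881) = 1 - 1/(-15599 - 5881) = 1 - 1/(-21480) = 1 - 1*(-1/21480) = 1 + 1/21480 = 21481/21480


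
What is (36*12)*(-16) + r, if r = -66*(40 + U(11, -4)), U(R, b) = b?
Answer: -9288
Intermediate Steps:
r = -2376 (r = -66*(40 - 4) = -66*36 = -2376)
(36*12)*(-16) + r = (36*12)*(-16) - 2376 = 432*(-16) - 2376 = -6912 - 2376 = -9288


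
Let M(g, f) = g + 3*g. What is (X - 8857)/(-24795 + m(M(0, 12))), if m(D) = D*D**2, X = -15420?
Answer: 24277/24795 ≈ 0.97911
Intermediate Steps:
M(g, f) = 4*g
m(D) = D**3
(X - 8857)/(-24795 + m(M(0, 12))) = (-15420 - 8857)/(-24795 + (4*0)**3) = -24277/(-24795 + 0**3) = -24277/(-24795 + 0) = -24277/(-24795) = -24277*(-1/24795) = 24277/24795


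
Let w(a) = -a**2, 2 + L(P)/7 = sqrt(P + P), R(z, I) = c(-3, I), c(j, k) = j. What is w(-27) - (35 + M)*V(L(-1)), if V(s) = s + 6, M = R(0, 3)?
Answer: -473 - 224*I*sqrt(2) ≈ -473.0 - 316.78*I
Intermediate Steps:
R(z, I) = -3
M = -3
L(P) = -14 + 7*sqrt(2)*sqrt(P) (L(P) = -14 + 7*sqrt(P + P) = -14 + 7*sqrt(2*P) = -14 + 7*(sqrt(2)*sqrt(P)) = -14 + 7*sqrt(2)*sqrt(P))
V(s) = 6 + s
w(-27) - (35 + M)*V(L(-1)) = -1*(-27)**2 - (35 - 3)*(6 + (-14 + 7*sqrt(2)*sqrt(-1))) = -1*729 - 32*(6 + (-14 + 7*sqrt(2)*I)) = -729 - 32*(6 + (-14 + 7*I*sqrt(2))) = -729 - 32*(-8 + 7*I*sqrt(2)) = -729 - (-256 + 224*I*sqrt(2)) = -729 + (256 - 224*I*sqrt(2)) = -473 - 224*I*sqrt(2)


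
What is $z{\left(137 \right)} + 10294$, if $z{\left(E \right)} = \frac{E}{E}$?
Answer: $10295$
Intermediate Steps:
$z{\left(E \right)} = 1$
$z{\left(137 \right)} + 10294 = 1 + 10294 = 10295$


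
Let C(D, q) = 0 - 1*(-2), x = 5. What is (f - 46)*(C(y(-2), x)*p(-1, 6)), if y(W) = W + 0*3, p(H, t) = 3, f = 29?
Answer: -102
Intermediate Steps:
y(W) = W (y(W) = W + 0 = W)
C(D, q) = 2 (C(D, q) = 0 + 2 = 2)
(f - 46)*(C(y(-2), x)*p(-1, 6)) = (29 - 46)*(2*3) = -17*6 = -102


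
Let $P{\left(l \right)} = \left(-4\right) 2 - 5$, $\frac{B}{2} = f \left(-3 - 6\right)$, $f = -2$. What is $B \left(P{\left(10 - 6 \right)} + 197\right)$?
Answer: $6624$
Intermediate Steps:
$B = 36$ ($B = 2 \left(- 2 \left(-3 - 6\right)\right) = 2 \left(\left(-2\right) \left(-9\right)\right) = 2 \cdot 18 = 36$)
$P{\left(l \right)} = -13$ ($P{\left(l \right)} = -8 - 5 = -13$)
$B \left(P{\left(10 - 6 \right)} + 197\right) = 36 \left(-13 + 197\right) = 36 \cdot 184 = 6624$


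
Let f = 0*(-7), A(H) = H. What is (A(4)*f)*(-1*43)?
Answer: 0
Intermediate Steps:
f = 0
(A(4)*f)*(-1*43) = (4*0)*(-1*43) = 0*(-43) = 0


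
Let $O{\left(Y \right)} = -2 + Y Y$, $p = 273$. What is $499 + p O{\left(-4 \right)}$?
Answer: $4321$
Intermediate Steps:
$O{\left(Y \right)} = -2 + Y^{2}$
$499 + p O{\left(-4 \right)} = 499 + 273 \left(-2 + \left(-4\right)^{2}\right) = 499 + 273 \left(-2 + 16\right) = 499 + 273 \cdot 14 = 499 + 3822 = 4321$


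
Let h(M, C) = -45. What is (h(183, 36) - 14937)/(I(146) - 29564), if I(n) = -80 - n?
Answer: 2497/4965 ≈ 0.50292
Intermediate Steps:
(h(183, 36) - 14937)/(I(146) - 29564) = (-45 - 14937)/((-80 - 1*146) - 29564) = -14982/((-80 - 146) - 29564) = -14982/(-226 - 29564) = -14982/(-29790) = -14982*(-1/29790) = 2497/4965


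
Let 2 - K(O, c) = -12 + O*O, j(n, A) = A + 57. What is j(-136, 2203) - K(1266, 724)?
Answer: 1605002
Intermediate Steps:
j(n, A) = 57 + A
K(O, c) = 14 - O² (K(O, c) = 2 - (-12 + O*O) = 2 - (-12 + O²) = 2 + (12 - O²) = 14 - O²)
j(-136, 2203) - K(1266, 724) = (57 + 2203) - (14 - 1*1266²) = 2260 - (14 - 1*1602756) = 2260 - (14 - 1602756) = 2260 - 1*(-1602742) = 2260 + 1602742 = 1605002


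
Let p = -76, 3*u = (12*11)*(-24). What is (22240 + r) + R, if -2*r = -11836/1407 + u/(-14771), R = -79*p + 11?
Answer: 587304601117/20782797 ≈ 28259.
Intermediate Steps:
u = -1056 (u = ((12*11)*(-24))/3 = (132*(-24))/3 = (1/3)*(-3168) = -1056)
R = 6015 (R = -79*(-76) + 11 = 6004 + 11 = 6015)
r = 86671882/20782797 (r = -(-11836/1407 - 1056/(-14771))/2 = -(-11836*1/1407 - 1056*(-1/14771))/2 = -(-11836/1407 + 1056/14771)/2 = -1/2*(-173343764/20782797) = 86671882/20782797 ≈ 4.1704)
(22240 + r) + R = (22240 + 86671882/20782797) + 6015 = 462296077162/20782797 + 6015 = 587304601117/20782797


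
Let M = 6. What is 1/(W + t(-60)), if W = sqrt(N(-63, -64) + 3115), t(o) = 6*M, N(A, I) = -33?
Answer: -18/893 + sqrt(3082)/1786 ≈ 0.010927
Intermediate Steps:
t(o) = 36 (t(o) = 6*6 = 36)
W = sqrt(3082) (W = sqrt(-33 + 3115) = sqrt(3082) ≈ 55.516)
1/(W + t(-60)) = 1/(sqrt(3082) + 36) = 1/(36 + sqrt(3082))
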